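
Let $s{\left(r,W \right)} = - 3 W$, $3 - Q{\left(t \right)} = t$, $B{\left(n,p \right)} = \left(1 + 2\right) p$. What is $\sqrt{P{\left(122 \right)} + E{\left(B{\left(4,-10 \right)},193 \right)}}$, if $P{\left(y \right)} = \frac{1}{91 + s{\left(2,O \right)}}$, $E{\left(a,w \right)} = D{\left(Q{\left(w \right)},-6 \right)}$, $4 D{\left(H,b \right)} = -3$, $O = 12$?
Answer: $\frac{i \sqrt{8855}}{110} \approx 0.85546 i$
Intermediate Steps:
$B{\left(n,p \right)} = 3 p$
$Q{\left(t \right)} = 3 - t$
$D{\left(H,b \right)} = - \frac{3}{4}$ ($D{\left(H,b \right)} = \frac{1}{4} \left(-3\right) = - \frac{3}{4}$)
$E{\left(a,w \right)} = - \frac{3}{4}$
$P{\left(y \right)} = \frac{1}{55}$ ($P{\left(y \right)} = \frac{1}{91 - 36} = \frac{1}{55}$)
$\sqrt{P{\left(122 \right)} + E{\left(B{\left(4,-10 \right)},193 \right)}} = \sqrt{\frac{1}{55} - \frac{3}{4}} = \sqrt{- \frac{161}{220}} = \frac{i \sqrt{8855}}{110}$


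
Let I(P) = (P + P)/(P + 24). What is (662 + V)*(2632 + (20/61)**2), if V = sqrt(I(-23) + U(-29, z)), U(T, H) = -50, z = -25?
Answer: 6483675664/3721 + 39176288*I*sqrt(6)/3721 ≈ 1.7425e+6 + 25789.0*I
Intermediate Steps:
I(P) = 2*P/(24 + P) (I(P) = (2*P)/(24 + P) = 2*P/(24 + P))
V = 4*I*sqrt(6) (V = sqrt(2*(-23)/(24 - 23) - 50) = sqrt(2*(-23)/1 - 50) = sqrt(2*(-23)*1 - 50) = sqrt(-46 - 50) = sqrt(-96) = 4*I*sqrt(6) ≈ 9.798*I)
(662 + V)*(2632 + (20/61)**2) = (662 + 4*I*sqrt(6))*(2632 + (20/61)**2) = (662 + 4*I*sqrt(6))*(2632 + 400/3721) = (662 + 4*I*sqrt(6))*(9794072/3721) = 6483675664/3721 + 39176288*I*sqrt(6)/3721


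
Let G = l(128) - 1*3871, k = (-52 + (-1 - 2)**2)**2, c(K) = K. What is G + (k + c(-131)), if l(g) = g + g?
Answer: -1897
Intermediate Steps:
l(g) = 2*g
k = 1849 (k = (-52 + (-3)**2)**2 = (-52 + 9)**2 = (-43)**2 = 1849)
G = -3615 (G = 2*128 - 1*3871 = 256 - 3871 = -3615)
G + (k + c(-131)) = -3615 + (1849 - 131) = -3615 + 1718 = -1897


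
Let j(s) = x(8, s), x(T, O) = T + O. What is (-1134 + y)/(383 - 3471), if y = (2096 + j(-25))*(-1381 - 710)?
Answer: 4348323/3088 ≈ 1408.1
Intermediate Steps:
x(T, O) = O + T
j(s) = 8 + s (j(s) = s + 8 = 8 + s)
y = -4347189 (y = (2096 + (8 - 25))*(-1381 - 710) = (2096 - 17)*(-2091) = 2079*(-2091) = -4347189)
(-1134 + y)/(383 - 3471) = (-1134 - 4347189)/(383 - 3471) = -4348323/(-3088) = -4348323*(-1/3088) = 4348323/3088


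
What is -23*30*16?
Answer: -11040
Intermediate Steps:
-23*30*16 = -690*16 = -11040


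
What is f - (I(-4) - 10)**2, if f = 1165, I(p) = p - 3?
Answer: 876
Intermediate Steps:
I(p) = -3 + p
f - (I(-4) - 10)**2 = 1165 - ((-3 - 4) - 10)**2 = 1165 - (-7 - 10)**2 = 1165 - 1*(-17)**2 = 1165 - 1*289 = 1165 - 289 = 876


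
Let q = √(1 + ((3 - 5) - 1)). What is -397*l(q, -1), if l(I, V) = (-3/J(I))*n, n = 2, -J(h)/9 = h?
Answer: 397*I*√2/3 ≈ 187.15*I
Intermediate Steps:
J(h) = -9*h
q = I*√2 (q = √(1 + (-2 - 1)) = √(1 - 3) = √(-2) = I*√2 ≈ 1.4142*I)
l(I, V) = 2/(3*I) (l(I, V) = -3*(-1/(9*I))*2 = -(-1)/(3*I)*2 = (1/(3*I))*2 = 2/(3*I))
-397*l(q, -1) = -794/(3*(I*√2)) = -794*(-I*√2/2)/3 = -(-397)*I*√2/3 = 397*I*√2/3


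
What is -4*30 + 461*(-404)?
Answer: -186364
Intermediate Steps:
-4*30 + 461*(-404) = -120 - 186244 = -186364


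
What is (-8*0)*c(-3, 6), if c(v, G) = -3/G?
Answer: 0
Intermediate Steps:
(-8*0)*c(-3, 6) = (-8*0)*(-3/6) = 0*(-3*⅙) = 0*(-½) = 0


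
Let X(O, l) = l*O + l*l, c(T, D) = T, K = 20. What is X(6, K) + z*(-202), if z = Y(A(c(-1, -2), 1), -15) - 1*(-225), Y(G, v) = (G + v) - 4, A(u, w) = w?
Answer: -41294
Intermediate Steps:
Y(G, v) = -4 + G + v
z = 207 (z = (-4 + 1 - 15) - 1*(-225) = -18 + 225 = 207)
X(O, l) = l² + O*l (X(O, l) = O*l + l² = l² + O*l)
X(6, K) + z*(-202) = 20*(6 + 20) + 207*(-202) = 20*26 - 41814 = 520 - 41814 = -41294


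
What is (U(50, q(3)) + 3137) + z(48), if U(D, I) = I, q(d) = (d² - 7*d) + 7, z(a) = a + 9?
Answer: 3189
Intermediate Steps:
z(a) = 9 + a
q(d) = 7 + d² - 7*d
(U(50, q(3)) + 3137) + z(48) = ((7 + 3² - 7*3) + 3137) + (9 + 48) = ((7 + 9 - 21) + 3137) + 57 = (-5 + 3137) + 57 = 3132 + 57 = 3189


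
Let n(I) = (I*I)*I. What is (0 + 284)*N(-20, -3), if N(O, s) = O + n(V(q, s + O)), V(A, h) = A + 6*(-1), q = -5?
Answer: -383684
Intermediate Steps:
V(A, h) = -6 + A (V(A, h) = A - 6 = -6 + A)
n(I) = I**3 (n(I) = I**2*I = I**3)
N(O, s) = -1331 + O (N(O, s) = O + (-6 - 5)**3 = O + (-11)**3 = O - 1331 = -1331 + O)
(0 + 284)*N(-20, -3) = (0 + 284)*(-1331 - 20) = 284*(-1351) = -383684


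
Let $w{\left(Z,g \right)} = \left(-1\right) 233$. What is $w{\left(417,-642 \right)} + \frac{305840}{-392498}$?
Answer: $- \frac{45878937}{196249} \approx -233.78$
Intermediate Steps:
$w{\left(Z,g \right)} = -233$
$w{\left(417,-642 \right)} + \frac{305840}{-392498} = -233 + \frac{305840}{-392498} = -233 + 305840 \left(- \frac{1}{392498}\right) = -233 - \frac{152920}{196249} = - \frac{45878937}{196249}$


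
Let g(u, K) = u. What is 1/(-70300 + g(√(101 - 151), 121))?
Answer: -1406/98841801 - I*√2/988418010 ≈ -1.4225e-5 - 1.4308e-9*I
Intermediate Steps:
1/(-70300 + g(√(101 - 151), 121)) = 1/(-70300 + √(101 - 151)) = 1/(-70300 + √(-50)) = 1/(-70300 + 5*I*√2)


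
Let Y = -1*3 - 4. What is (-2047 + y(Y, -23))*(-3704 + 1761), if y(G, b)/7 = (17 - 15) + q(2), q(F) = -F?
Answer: 3977321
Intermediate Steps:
Y = -7 (Y = -3 - 4 = -7)
y(G, b) = 0 (y(G, b) = 7*((17 - 15) - 1*2) = 7*(2 - 2) = 7*0 = 0)
(-2047 + y(Y, -23))*(-3704 + 1761) = (-2047 + 0)*(-3704 + 1761) = -2047*(-1943) = 3977321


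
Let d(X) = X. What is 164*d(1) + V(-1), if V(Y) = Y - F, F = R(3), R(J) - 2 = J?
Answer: 158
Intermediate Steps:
R(J) = 2 + J
F = 5 (F = 2 + 3 = 5)
V(Y) = -5 + Y (V(Y) = Y - 1*5 = Y - 5 = -5 + Y)
164*d(1) + V(-1) = 164*1 + (-5 - 1) = 164 - 6 = 158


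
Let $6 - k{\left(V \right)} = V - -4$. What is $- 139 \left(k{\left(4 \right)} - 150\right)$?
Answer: $21128$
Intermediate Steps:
$k{\left(V \right)} = 2 - V$ ($k{\left(V \right)} = 6 - \left(V - -4\right) = 6 - \left(V + 4\right) = 6 - \left(4 + V\right) = 2 - V$)
$- 139 \left(k{\left(4 \right)} - 150\right) = - 139 \left(\left(2 - 4\right) - 150\right) = - 139 \left(-2 - 150\right) = \left(-139\right) \left(-152\right) = 21128$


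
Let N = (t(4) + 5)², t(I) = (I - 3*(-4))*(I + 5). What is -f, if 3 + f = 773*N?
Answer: -17161370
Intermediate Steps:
t(I) = (5 + I)*(12 + I) (t(I) = (I + 12)*(5 + I) = (12 + I)*(5 + I) = (5 + I)*(12 + I))
N = 22201 (N = ((60 + 4² + 17*4) + 5)² = ((60 + 16 + 68) + 5)² = (144 + 5)² = 149² = 22201)
f = 17161370 (f = -3 + 773*22201 = -3 + 17161373 = 17161370)
-f = -1*17161370 = -17161370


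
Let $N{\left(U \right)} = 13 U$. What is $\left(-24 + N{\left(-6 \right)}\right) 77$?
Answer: $-7854$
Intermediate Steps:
$\left(-24 + N{\left(-6 \right)}\right) 77 = \left(-24 + 13 \left(-6\right)\right) 77 = \left(-24 - 78\right) 77 = \left(-102\right) 77 = -7854$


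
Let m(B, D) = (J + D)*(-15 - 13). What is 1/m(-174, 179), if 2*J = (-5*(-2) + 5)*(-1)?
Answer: -1/4802 ≈ -0.00020825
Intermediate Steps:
J = -15/2 (J = ((-5*(-2) + 5)*(-1))/2 = ((10 + 5)*(-1))/2 = (15*(-1))/2 = (½)*(-15) = -15/2 ≈ -7.5000)
m(B, D) = 210 - 28*D (m(B, D) = (-15/2 + D)*(-15 - 13) = (-15/2 + D)*(-28) = 210 - 28*D)
1/m(-174, 179) = 1/(210 - 28*179) = 1/(210 - 5012) = 1/(-4802) = -1/4802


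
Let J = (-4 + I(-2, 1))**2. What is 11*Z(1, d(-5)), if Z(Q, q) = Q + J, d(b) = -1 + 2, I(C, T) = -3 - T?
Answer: 715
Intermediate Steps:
d(b) = 1
J = 64 (J = (-4 + (-3 - 1*1))**2 = (-4 + (-3 - 1))**2 = (-4 - 4)**2 = (-8)**2 = 64)
Z(Q, q) = 64 + Q (Z(Q, q) = Q + 64 = 64 + Q)
11*Z(1, d(-5)) = 11*(64 + 1) = 11*65 = 715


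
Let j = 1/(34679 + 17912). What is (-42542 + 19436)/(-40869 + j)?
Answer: 607583823/1074670789 ≈ 0.56537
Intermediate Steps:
j = 1/52591 ≈ 1.9015e-5
(-42542 + 19436)/(-40869 + j) = (-42542 + 19436)/(-40869 + 1/52591) = -23106/(-2149341578/52591) = -23106*(-52591/2149341578) = 607583823/1074670789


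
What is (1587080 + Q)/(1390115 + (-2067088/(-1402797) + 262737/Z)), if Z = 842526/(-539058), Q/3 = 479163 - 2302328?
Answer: -254922161051337285/80238335456712292 ≈ -3.1771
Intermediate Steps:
Q = -5469495 (Q = 3*(479163 - 2302328) = 3*(-1823165) = -5469495)
Z = -140421/89843 (Z = 842526*(-1/539058) = -140421/89843 ≈ -1.5630)
(1587080 + Q)/(1390115 + (-2067088/(-1402797) + 262737/Z)) = (1587080 - 5469495)/(1390115 + (-2067088/(-1402797) + 262737/(-140421/89843))) = -3882415/(1390115 + (-2067088*(-1/1402797) + 262737*(-89843/140421))) = -3882415/(1390115 + (2067088/1402797 - 7868360097/46807)) = -3882415/(1390115 - 11037615184803293/65660719179) = -3882415/80238335456712292/65660719179 = -3882415*65660719179/80238335456712292 = -254922161051337285/80238335456712292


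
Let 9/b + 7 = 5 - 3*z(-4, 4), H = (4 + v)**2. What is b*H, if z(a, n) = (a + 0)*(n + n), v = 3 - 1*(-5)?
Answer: 648/47 ≈ 13.787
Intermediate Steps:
v = 8 (v = 3 + 5 = 8)
z(a, n) = 2*a*n (z(a, n) = a*(2*n) = 2*a*n)
H = 144 (H = (4 + 8)**2 = 12**2 = 144)
b = 9/94 (b = 9/(-7 + (5 - 6*(-4)*4)) = 9/(-7 + (5 - 3*(-32))) = 9/(-7 + (5 + 96)) = 9/(-7 + 101) = 9/94 ≈ 0.095745)
b*H = (9/94)*144 = 648/47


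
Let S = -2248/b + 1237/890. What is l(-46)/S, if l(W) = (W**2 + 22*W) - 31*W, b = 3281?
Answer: 7387827700/2057877 ≈ 3590.0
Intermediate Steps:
l(W) = W**2 - 9*W
S = 2057877/2920090 (S = -2248/3281 + 1237/890 = 2057877/2920090 ≈ 0.70473)
l(-46)/S = (-46*(-9 - 46))/(2057877/2920090) = -46*(-55)*(2920090/2057877) = 2530*(2920090/2057877) = 7387827700/2057877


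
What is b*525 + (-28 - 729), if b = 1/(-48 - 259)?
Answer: -232924/307 ≈ -758.71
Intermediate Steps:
b = -1/307 (b = 1/(-307) = -1/307 ≈ -0.0032573)
b*525 + (-28 - 729) = -1/307*525 + (-28 - 729) = -525/307 - 757 = -232924/307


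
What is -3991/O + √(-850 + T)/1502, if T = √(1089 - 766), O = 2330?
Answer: -3991/2330 + I*√(850 - √323)/1502 ≈ -1.7129 + 0.019204*I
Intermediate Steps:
T = √323 ≈ 17.972
-3991/O + √(-850 + T)/1502 = -3991/2330 + √(-850 + √323)/1502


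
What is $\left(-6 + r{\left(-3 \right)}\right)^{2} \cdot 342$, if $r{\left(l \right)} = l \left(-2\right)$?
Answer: $0$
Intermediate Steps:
$r{\left(l \right)} = - 2 l$
$\left(-6 + r{\left(-3 \right)}\right)^{2} \cdot 342 = \left(-6 - -6\right)^{2} \cdot 342 = \left(-6 + 6\right)^{2} \cdot 342 = 0^{2} \cdot 342 = 0 \cdot 342 = 0$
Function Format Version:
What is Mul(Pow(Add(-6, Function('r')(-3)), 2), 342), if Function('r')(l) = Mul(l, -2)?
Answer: 0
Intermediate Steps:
Function('r')(l) = Mul(-2, l)
Mul(Pow(Add(-6, Function('r')(-3)), 2), 342) = Mul(Pow(Add(-6, Mul(-2, -3)), 2), 342) = Mul(Pow(Add(-6, 6), 2), 342) = Mul(Pow(0, 2), 342) = Mul(0, 342) = 0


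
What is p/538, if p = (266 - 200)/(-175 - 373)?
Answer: -33/147412 ≈ -0.00022386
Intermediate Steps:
p = -33/274 (p = 66/(-548) = 66*(-1/548) = -33/274 ≈ -0.12044)
p/538 = -33/274/538 = -33/274*1/538 = -33/147412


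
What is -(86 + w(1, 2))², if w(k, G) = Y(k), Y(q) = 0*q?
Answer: -7396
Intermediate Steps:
Y(q) = 0
w(k, G) = 0
-(86 + w(1, 2))² = -(86 + 0)² = -1*86² = -1*7396 = -7396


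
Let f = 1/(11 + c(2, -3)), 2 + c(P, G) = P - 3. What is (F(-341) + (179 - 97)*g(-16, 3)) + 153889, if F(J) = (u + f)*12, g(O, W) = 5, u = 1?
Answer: 308625/2 ≈ 1.5431e+5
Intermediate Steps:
c(P, G) = -5 + P (c(P, G) = -2 + (P - 3) = -2 + (-3 + P) = -5 + P)
f = 1/8 (f = 1/(11 + (-5 + 2)) = 1/(11 - 3) = 1/8 ≈ 0.12500)
F(J) = 27/2 (F(J) = (1 + 1/8)*12 = (9/8)*12 = 27/2)
(F(-341) + (179 - 97)*g(-16, 3)) + 153889 = (27/2 + (179 - 97)*5) + 153889 = (27/2 + 82*5) + 153889 = (27/2 + 410) + 153889 = 847/2 + 153889 = 308625/2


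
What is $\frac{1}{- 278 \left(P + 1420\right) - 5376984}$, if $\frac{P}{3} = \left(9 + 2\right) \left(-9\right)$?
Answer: $- \frac{1}{5689178} \approx -1.7577 \cdot 10^{-7}$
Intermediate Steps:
$P = -297$ ($P = 3 \left(9 + 2\right) \left(-9\right) = 3 \cdot 11 \left(-9\right) = 3 \left(-99\right) = -297$)
$\frac{1}{- 278 \left(P + 1420\right) - 5376984} = \frac{1}{- 278 \left(-297 + 1420\right) - 5376984} = \frac{1}{\left(-278\right) 1123 - 5376984} = \frac{1}{-312194 - 5376984} = \frac{1}{-5689178} = - \frac{1}{5689178}$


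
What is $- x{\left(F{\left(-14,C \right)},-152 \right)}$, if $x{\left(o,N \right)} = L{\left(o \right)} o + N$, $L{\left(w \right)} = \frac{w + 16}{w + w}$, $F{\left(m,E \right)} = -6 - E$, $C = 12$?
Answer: $153$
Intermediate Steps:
$L{\left(w \right)} = \frac{16 + w}{2 w}$
$x{\left(o,N \right)} = 8 + N + \frac{o}{2}$ ($x{\left(o,N \right)} = \frac{16 + o}{2 o} o + N = \left(8 + \frac{o}{2}\right) + N = 8 + N + \frac{o}{2}$)
$- x{\left(F{\left(-14,C \right)},-152 \right)} = - (8 - 152 + \frac{-6 - 12}{2}) = - (8 - 152 + \frac{1}{2} \left(-18\right)) = - (8 - 152 - 9) = \left(-1\right) \left(-153\right) = 153$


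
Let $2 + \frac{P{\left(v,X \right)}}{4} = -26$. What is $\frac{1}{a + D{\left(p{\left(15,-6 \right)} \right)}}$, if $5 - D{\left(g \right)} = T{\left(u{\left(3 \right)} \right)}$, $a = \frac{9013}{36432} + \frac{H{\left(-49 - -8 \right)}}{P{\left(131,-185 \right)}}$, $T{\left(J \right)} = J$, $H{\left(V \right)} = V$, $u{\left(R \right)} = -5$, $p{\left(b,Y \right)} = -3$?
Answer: $\frac{15939}{169168} \approx 0.09422$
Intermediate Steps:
$P{\left(v,X \right)} = -112$ ($P{\left(v,X \right)} = -8 + 4 \left(-26\right) = -8 - 104 = -112$)
$a = \frac{9778}{15939}$ ($a = \frac{9013}{36432} + \frac{-49 - -8}{-112} = 9013 \cdot \frac{1}{36432} + \left(-49 + 8\right) \left(- \frac{1}{112}\right) = \frac{9013}{36432} - - \frac{41}{112} = \frac{9013}{36432} + \frac{41}{112} = \frac{9778}{15939} \approx 0.61346$)
$D{\left(g \right)} = 10$ ($D{\left(g \right)} = 5 - -5 = 5 + 5 = 10$)
$\frac{1}{a + D{\left(p{\left(15,-6 \right)} \right)}} = \frac{1}{\frac{9778}{15939} + 10} = \frac{1}{\frac{169168}{15939}} = \frac{15939}{169168}$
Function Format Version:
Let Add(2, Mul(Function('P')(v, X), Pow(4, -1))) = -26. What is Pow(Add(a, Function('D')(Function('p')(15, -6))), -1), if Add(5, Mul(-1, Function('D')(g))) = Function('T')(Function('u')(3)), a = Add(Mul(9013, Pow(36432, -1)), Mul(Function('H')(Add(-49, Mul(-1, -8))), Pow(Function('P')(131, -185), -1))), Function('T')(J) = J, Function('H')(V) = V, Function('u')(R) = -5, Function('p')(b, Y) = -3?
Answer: Rational(15939, 169168) ≈ 0.094220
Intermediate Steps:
Function('P')(v, X) = -112 (Function('P')(v, X) = Add(-8, Mul(4, -26)) = Add(-8, -104) = -112)
a = Rational(9778, 15939) (a = Add(Mul(9013, Pow(36432, -1)), Mul(Add(-49, Mul(-1, -8)), Pow(-112, -1))) = Add(Mul(9013, Rational(1, 36432)), Mul(Add(-49, 8), Rational(-1, 112))) = Add(Rational(9013, 36432), Mul(-41, Rational(-1, 112))) = Add(Rational(9013, 36432), Rational(41, 112)) = Rational(9778, 15939) ≈ 0.61346)
Function('D')(g) = 10 (Function('D')(g) = Add(5, Mul(-1, -5)) = Add(5, 5) = 10)
Pow(Add(a, Function('D')(Function('p')(15, -6))), -1) = Pow(Add(Rational(9778, 15939), 10), -1) = Pow(Rational(169168, 15939), -1) = Rational(15939, 169168)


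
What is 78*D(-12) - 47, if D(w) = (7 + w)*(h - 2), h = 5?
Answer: -1217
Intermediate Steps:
D(w) = 21 + 3*w (D(w) = (7 + w)*(5 - 2) = (7 + w)*3 = 21 + 3*w)
78*D(-12) - 47 = 78*(21 + 3*(-12)) - 47 = 78*(21 - 36) - 47 = 78*(-15) - 47 = -1170 - 47 = -1217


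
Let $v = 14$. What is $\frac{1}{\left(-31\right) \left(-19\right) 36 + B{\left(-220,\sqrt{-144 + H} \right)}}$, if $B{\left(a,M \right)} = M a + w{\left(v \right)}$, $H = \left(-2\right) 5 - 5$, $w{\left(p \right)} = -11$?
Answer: $\frac{21193}{456838849} + \frac{220 i \sqrt{159}}{456838849} \approx 4.6391 \cdot 10^{-5} + 6.0724 \cdot 10^{-6} i$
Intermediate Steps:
$H = -15$ ($H = -10 - 5 = -15$)
$B{\left(a,M \right)} = -11 + M a$ ($B{\left(a,M \right)} = M a - 11 = -11 + M a$)
$\frac{1}{\left(-31\right) \left(-19\right) 36 + B{\left(-220,\sqrt{-144 + H} \right)}} = \frac{1}{\left(-31\right) \left(-19\right) 36 - \left(11 - \sqrt{-144 - 15} \left(-220\right)\right)} = \frac{1}{589 \cdot 36 - \left(11 - \sqrt{-159} \left(-220\right)\right)} = \frac{1}{21204 - \left(11 - i \sqrt{159} \left(-220\right)\right)} = \frac{1}{21204 - \left(11 + 220 i \sqrt{159}\right)} = \frac{1}{21193 - 220 i \sqrt{159}}$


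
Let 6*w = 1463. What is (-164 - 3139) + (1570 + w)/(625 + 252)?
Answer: -17369503/5262 ≈ -3300.9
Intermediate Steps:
w = 1463/6 (w = (⅙)*1463 = 1463/6 ≈ 243.83)
(-164 - 3139) + (1570 + w)/(625 + 252) = (-164 - 3139) + (1570 + 1463/6)/(625 + 252) = -3303 + (10883/6)/877 = -3303 + (10883/6)*(1/877) = -3303 + 10883/5262 = -17369503/5262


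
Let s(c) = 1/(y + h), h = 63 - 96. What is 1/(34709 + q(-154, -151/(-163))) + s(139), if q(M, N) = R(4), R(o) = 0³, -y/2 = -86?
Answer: 34848/4824551 ≈ 0.0072231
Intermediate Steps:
h = -33
y = 172 (y = -2*(-86) = 172)
R(o) = 0
q(M, N) = 0
s(c) = 1/139 (s(c) = 1/(172 - 33) = 1/139)
1/(34709 + q(-154, -151/(-163))) + s(139) = 1/(34709 + 0) + 1/139 = 1/34709 + 1/139 = 34848/4824551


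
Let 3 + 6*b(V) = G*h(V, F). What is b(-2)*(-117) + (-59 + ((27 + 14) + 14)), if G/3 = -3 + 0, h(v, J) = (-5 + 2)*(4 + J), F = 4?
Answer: -8315/2 ≈ -4157.5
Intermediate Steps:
h(v, J) = -12 - 3*J (h(v, J) = -3*(4 + J) = -12 - 3*J)
G = -9 (G = 3*(-3 + 0) = 3*(-3) = -9)
b(V) = 71/2 (b(V) = -½ + (-9*(-12 - 3*4))/6 = -½ + (-9*(-12 - 12))/6 = -½ + (-9*(-24))/6 = -½ + (⅙)*216 = -½ + 36 = 71/2)
b(-2)*(-117) + (-59 + ((27 + 14) + 14)) = (71/2)*(-117) + (-59 + ((27 + 14) + 14)) = -8307/2 + (-59 + (41 + 14)) = -8307/2 + (-59 + 55) = -8307/2 - 4 = -8315/2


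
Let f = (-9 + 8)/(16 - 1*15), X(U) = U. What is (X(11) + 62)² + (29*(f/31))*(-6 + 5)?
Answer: 165228/31 ≈ 5329.9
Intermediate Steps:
f = -1 (f = -1/(16 - 15) = -1/1 = -1*1 = -1)
(X(11) + 62)² + (29*(f/31))*(-6 + 5) = (11 + 62)² + (29*(-1/31))*(-6 + 5) = 73² + (29*(-1*1/31))*(-1) = 5329 + (29*(-1/31))*(-1) = 5329 - 29/31*(-1) = 5329 + 29/31 = 165228/31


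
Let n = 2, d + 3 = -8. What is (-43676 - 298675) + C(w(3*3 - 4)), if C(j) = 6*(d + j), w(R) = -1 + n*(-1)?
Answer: -342435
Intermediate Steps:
d = -11 (d = -3 - 8 = -11)
w(R) = -3 (w(R) = -1 + 2*(-1) = -1 - 2 = -3)
C(j) = -66 + 6*j (C(j) = 6*(-11 + j) = -66 + 6*j)
(-43676 - 298675) + C(w(3*3 - 4)) = (-43676 - 298675) + (-66 + 6*(-3)) = -342351 + (-66 - 18) = -342351 - 84 = -342435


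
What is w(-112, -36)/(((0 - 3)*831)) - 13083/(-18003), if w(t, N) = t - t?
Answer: 4361/6001 ≈ 0.72671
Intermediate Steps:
w(t, N) = 0
w(-112, -36)/(((0 - 3)*831)) - 13083/(-18003) = 0/(((0 - 3)*831)) - 13083/(-18003) = 0/((-3*831)) - 13083*(-1/18003) = 0/(-2493) + 4361/6001 = 0*(-1/2493) + 4361/6001 = 0 + 4361/6001 = 4361/6001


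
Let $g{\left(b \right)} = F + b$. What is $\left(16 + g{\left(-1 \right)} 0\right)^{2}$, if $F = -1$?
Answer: $256$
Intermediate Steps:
$g{\left(b \right)} = -1 + b$
$\left(16 + g{\left(-1 \right)} 0\right)^{2} = \left(16 + \left(-1 - 1\right) 0\right)^{2} = \left(16 - 0\right)^{2} = \left(16 + 0\right)^{2} = 16^{2} = 256$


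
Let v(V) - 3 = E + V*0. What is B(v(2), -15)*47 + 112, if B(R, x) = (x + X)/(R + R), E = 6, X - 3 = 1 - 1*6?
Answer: 1217/18 ≈ 67.611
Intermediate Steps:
X = -2 (X = 3 + (1 - 1*6) = 3 + (1 - 6) = 3 - 5 = -2)
v(V) = 9 (v(V) = 3 + (6 + V*0) = 3 + (6 + 0) = 3 + 6 = 9)
B(R, x) = (-2 + x)/(2*R) (B(R, x) = (x - 2)/(R + R) = (-2 + x)/((2*R)) = (-2 + x)*(1/(2*R)) = (-2 + x)/(2*R))
B(v(2), -15)*47 + 112 = ((1/2)*(-2 - 15)/9)*47 + 112 = ((1/2)*(1/9)*(-17))*47 + 112 = -17/18*47 + 112 = -799/18 + 112 = 1217/18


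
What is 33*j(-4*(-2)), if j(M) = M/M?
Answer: 33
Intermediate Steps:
j(M) = 1
33*j(-4*(-2)) = 33*1 = 33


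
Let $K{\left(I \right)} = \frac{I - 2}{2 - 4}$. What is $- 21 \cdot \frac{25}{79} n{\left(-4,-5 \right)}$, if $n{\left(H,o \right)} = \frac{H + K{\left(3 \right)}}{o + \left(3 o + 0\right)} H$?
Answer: $\frac{945}{158} \approx 5.981$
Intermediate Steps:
$K{\left(I \right)} = 1 - \frac{I}{2}$ ($K{\left(I \right)} = \frac{-2 + I}{-2} = \left(-2 + I\right) \left(- \frac{1}{2}\right) = 1 - \frac{I}{2}$)
$n{\left(H,o \right)} = \frac{H \left(- \frac{1}{2} + H\right)}{4 o}$ ($n{\left(H,o \right)} = \frac{H + \left(1 - \frac{3}{2}\right)}{o + \left(3 o + 0\right)} H = \frac{H + \left(1 - \frac{3}{2}\right)}{o + 3 o} H = \frac{H - \frac{1}{2}}{4 o} H = \left(- \frac{1}{2} + H\right) \frac{1}{4 o} H = \frac{- \frac{1}{2} + H}{4 o} H = \frac{H \left(- \frac{1}{2} + H\right)}{4 o}$)
$- 21 \cdot \frac{25}{79} n{\left(-4,-5 \right)} = - 21 \cdot \frac{25}{79} \cdot \frac{1}{8} \left(-4\right) \frac{1}{-5} \left(-1 + 2 \left(-4\right)\right) = - 21 \cdot 25 \cdot \frac{1}{79} \cdot \frac{1}{8} \left(-4\right) \left(- \frac{1}{5}\right) \left(-1 - 8\right) = \left(-21\right) \frac{25}{79} \cdot \frac{1}{8} \left(-4\right) \left(- \frac{1}{5}\right) \left(-9\right) = \left(- \frac{525}{79}\right) \left(- \frac{9}{10}\right) = \frac{945}{158}$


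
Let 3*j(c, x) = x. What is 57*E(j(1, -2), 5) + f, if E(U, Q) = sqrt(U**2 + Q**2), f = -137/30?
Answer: -137/30 + 19*sqrt(229) ≈ 282.96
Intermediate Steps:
j(c, x) = x/3
f = -137/30 (f = -137*1/30 = -137/30 ≈ -4.5667)
E(U, Q) = sqrt(Q**2 + U**2)
57*E(j(1, -2), 5) + f = 57*sqrt(5**2 + ((1/3)*(-2))**2) - 137/30 = 57*sqrt(25 + (-2/3)**2) - 137/30 = 57*sqrt(25 + 4/9) - 137/30 = 57*sqrt(229/9) - 137/30 = 57*(sqrt(229)/3) - 137/30 = 19*sqrt(229) - 137/30 = -137/30 + 19*sqrt(229)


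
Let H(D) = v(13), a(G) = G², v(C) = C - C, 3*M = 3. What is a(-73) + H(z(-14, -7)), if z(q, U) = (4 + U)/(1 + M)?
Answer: 5329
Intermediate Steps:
M = 1 (M = (⅓)*3 = 1)
z(q, U) = 2 + U/2 (z(q, U) = (4 + U)/(1 + 1) = (4 + U)/2 = (4 + U)*(½) = 2 + U/2)
v(C) = 0
H(D) = 0
a(-73) + H(z(-14, -7)) = (-73)² + 0 = 5329 + 0 = 5329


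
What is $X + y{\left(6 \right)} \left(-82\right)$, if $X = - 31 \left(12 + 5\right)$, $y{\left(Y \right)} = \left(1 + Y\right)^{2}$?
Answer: $-4545$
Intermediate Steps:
$X = -527$ ($X = \left(-31\right) 17 = -527$)
$X + y{\left(6 \right)} \left(-82\right) = -527 + \left(1 + 6\right)^{2} \left(-82\right) = -527 + 7^{2} \left(-82\right) = -527 + 49 \left(-82\right) = -527 - 4018 = -4545$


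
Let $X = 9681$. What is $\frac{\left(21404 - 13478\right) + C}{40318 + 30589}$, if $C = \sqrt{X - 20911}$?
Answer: $\frac{7926}{70907} + \frac{i \sqrt{11230}}{70907} \approx 0.11178 + 0.0014945 i$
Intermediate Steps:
$C = i \sqrt{11230}$ ($C = \sqrt{9681 - 20911} = \sqrt{-11230} = i \sqrt{11230} \approx 105.97 i$)
$\frac{\left(21404 - 13478\right) + C}{40318 + 30589} = \frac{\left(21404 - 13478\right) + i \sqrt{11230}}{40318 + 30589} = \frac{\left(21404 - 13478\right) + i \sqrt{11230}}{70907} = \left(7926 + i \sqrt{11230}\right) \frac{1}{70907} = \frac{7926}{70907} + \frac{i \sqrt{11230}}{70907}$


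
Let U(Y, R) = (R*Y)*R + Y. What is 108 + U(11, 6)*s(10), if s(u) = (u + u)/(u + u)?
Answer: 515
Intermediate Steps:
s(u) = 1 (s(u) = (2*u)/((2*u)) = (2*u)*(1/(2*u)) = 1)
U(Y, R) = Y + Y*R**2 (U(Y, R) = Y*R**2 + Y = Y + Y*R**2)
108 + U(11, 6)*s(10) = 108 + (11*(1 + 6**2))*1 = 108 + (11*(1 + 36))*1 = 108 + (11*37)*1 = 108 + 407*1 = 108 + 407 = 515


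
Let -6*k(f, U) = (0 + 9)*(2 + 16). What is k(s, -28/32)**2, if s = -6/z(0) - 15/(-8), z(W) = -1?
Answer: 729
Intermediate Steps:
s = 63/8 (s = -6/(-1) - 15/(-8) = -6*(-1) - 15*(-1/8) = 6 + 15/8 = 63/8 ≈ 7.8750)
k(f, U) = -27 (k(f, U) = -(0 + 9)*(2 + 16)/6 = -3*18/2 = -1/6*162 = -27)
k(s, -28/32)**2 = (-27)**2 = 729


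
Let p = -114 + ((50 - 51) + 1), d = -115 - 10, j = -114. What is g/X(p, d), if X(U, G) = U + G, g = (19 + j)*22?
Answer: 2090/239 ≈ 8.7448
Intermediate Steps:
d = -125
p = -114 (p = -114 + (-1 + 1) = -114 + 0 = -114)
g = -2090 (g = (19 - 114)*22 = -95*22 = -2090)
X(U, G) = G + U
g/X(p, d) = -2090/(-125 - 114) = -2090/(-239) = -2090*(-1/239) = 2090/239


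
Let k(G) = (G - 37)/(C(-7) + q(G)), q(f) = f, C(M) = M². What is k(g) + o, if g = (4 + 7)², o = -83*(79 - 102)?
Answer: 162307/85 ≈ 1909.5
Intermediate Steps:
o = 1909 (o = -83*(-23) = 1909)
g = 121 (g = 11² = 121)
k(G) = (-37 + G)/(49 + G) (k(G) = (G - 37)/((-7)² + G) = (-37 + G)/(49 + G))
k(g) + o = (-37 + 121)/(49 + 121) + 1909 = 84/170 + 1909 = (1/170)*84 + 1909 = 42/85 + 1909 = 162307/85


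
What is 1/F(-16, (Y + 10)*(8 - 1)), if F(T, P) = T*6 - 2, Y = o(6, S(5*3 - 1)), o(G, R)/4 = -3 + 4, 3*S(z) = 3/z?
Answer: -1/98 ≈ -0.010204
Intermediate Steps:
S(z) = 1/z (S(z) = (3/z)/3 = 1/z)
o(G, R) = 4 (o(G, R) = 4*(-3 + 4) = 4*1 = 4)
Y = 4
F(T, P) = -2 + 6*T (F(T, P) = 6*T - 2 = -2 + 6*T)
1/F(-16, (Y + 10)*(8 - 1)) = 1/(-2 + 6*(-16)) = 1/(-2 - 96) = 1/(-98) = -1/98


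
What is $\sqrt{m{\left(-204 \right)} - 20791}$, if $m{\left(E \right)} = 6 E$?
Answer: $i \sqrt{22015} \approx 148.37 i$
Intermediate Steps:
$\sqrt{m{\left(-204 \right)} - 20791} = \sqrt{6 \left(-204\right) - 20791} = \sqrt{-1224 - 20791} = \sqrt{-22015} = i \sqrt{22015}$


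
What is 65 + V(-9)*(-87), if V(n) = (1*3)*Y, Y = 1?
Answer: -196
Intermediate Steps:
V(n) = 3 (V(n) = (1*3)*1 = 3*1 = 3)
65 + V(-9)*(-87) = 65 + 3*(-87) = 65 - 261 = -196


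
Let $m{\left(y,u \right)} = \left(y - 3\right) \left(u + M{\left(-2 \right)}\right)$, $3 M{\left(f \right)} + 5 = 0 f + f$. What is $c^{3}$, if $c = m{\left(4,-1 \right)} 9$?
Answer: $-27000$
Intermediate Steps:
$M{\left(f \right)} = - \frac{5}{3} + \frac{f}{3}$ ($M{\left(f \right)} = - \frac{5}{3} + \frac{0 f + f}{3} = - \frac{5}{3} + \frac{0 + f}{3} = - \frac{5}{3} + \frac{f}{3}$)
$m{\left(y,u \right)} = \left(-3 + y\right) \left(- \frac{7}{3} + u\right)$ ($m{\left(y,u \right)} = \left(y - 3\right) \left(u + \left(- \frac{5}{3} + \frac{1}{3} \left(-2\right)\right)\right) = \left(-3 + y\right) \left(u - \frac{7}{3}\right) = \left(-3 + y\right) \left(- \frac{7}{3} + u\right)$)
$c = -30$ ($c = \left(7 - -3 - \frac{28}{3} - 4\right) 9 = \left(7 + 3 - \frac{28}{3} - 4\right) 9 = \left(- \frac{10}{3}\right) 9 = -30$)
$c^{3} = \left(-30\right)^{3} = -27000$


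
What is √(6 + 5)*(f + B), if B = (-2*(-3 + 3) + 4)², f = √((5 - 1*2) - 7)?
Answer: 2*√11*(8 + I) ≈ 53.066 + 6.6332*I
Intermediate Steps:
f = 2*I (f = √((5 - 2) - 7) = √(3 - 7) = √(-4) = 2*I ≈ 2.0*I)
B = 16 (B = (-2*0 + 4)² = (0 + 4)² = 4² = 16)
√(6 + 5)*(f + B) = √(6 + 5)*(2*I + 16) = √11*(16 + 2*I)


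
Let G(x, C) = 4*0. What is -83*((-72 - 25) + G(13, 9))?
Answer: 8051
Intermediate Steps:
G(x, C) = 0
-83*((-72 - 25) + G(13, 9)) = -83*((-72 - 25) + 0) = -83*(-97 + 0) = -83*(-97) = 8051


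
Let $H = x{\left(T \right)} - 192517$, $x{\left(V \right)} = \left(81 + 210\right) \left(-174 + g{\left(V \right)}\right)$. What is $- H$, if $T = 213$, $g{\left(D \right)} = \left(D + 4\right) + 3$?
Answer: $179131$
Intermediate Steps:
$g{\left(D \right)} = 7 + D$ ($g{\left(D \right)} = \left(4 + D\right) + 3 = 7 + D$)
$x{\left(V \right)} = -48597 + 291 V$ ($x{\left(V \right)} = \left(81 + 210\right) \left(-174 + \left(7 + V\right)\right) = 291 \left(-167 + V\right) = -48597 + 291 V$)
$H = -179131$ ($H = \left(-48597 + 291 \cdot 213\right) - 192517 = \left(-48597 + 61983\right) - 192517 = 13386 - 192517 = -179131$)
$- H = \left(-1\right) \left(-179131\right) = 179131$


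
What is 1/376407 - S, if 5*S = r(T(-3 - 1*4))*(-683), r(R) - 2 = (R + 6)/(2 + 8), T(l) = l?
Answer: 4884633689/18820350 ≈ 259.54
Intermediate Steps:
r(R) = 13/5 + R/10 (r(R) = 2 + (R + 6)/(2 + 8) = 2 + (6 + R)/10 = 2 + (6 + R)*(1/10) = 2 + (3/5 + R/10) = 13/5 + R/10)
S = -12977/50 (S = ((13/5 + (-3 - 1*4)/10)*(-683))/5 = ((13/5 + (-3 - 4)/10)*(-683))/5 = ((13/5 + (1/10)*(-7))*(-683))/5 = ((13/5 - 7/10)*(-683))/5 = ((19/10)*(-683))/5 = (1/5)*(-12977/10) = -12977/50 ≈ -259.54)
1/376407 - S = 1/376407 - 1*(-12977/50) = 1/376407 + 12977/50 = 4884633689/18820350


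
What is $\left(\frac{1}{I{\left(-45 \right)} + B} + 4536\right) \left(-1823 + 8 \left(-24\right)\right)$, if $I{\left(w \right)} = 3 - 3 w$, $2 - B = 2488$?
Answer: $- \frac{21460811905}{2348} \approx -9.14 \cdot 10^{6}$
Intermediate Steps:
$B = -2486$ ($B = 2 - 2488 = -2486$)
$\left(\frac{1}{I{\left(-45 \right)} + B} + 4536\right) \left(-1823 + 8 \left(-24\right)\right) = \left(\frac{1}{\left(3 - -135\right) - 2486} + 4536\right) \left(-1823 + 8 \left(-24\right)\right) = \left(\frac{1}{\left(3 + 135\right) - 2486} + 4536\right) \left(-1823 - 192\right) = \left(\frac{1}{138 - 2486} + 4536\right) \left(-2015\right) = \left(\frac{1}{-2348} + 4536\right) \left(-2015\right) = \left(- \frac{1}{2348} + 4536\right) \left(-2015\right) = \frac{10650527}{2348} \left(-2015\right) = - \frac{21460811905}{2348}$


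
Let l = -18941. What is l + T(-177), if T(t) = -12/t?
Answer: -1117515/59 ≈ -18941.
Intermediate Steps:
l + T(-177) = -18941 - 12/(-177) = -18941 - 12*(-1/177) = -18941 + 4/59 = -1117515/59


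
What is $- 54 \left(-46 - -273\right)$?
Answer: $-12258$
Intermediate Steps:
$- 54 \left(-46 - -273\right) = - 54 \left(-46 + 273\right) = \left(-54\right) 227 = -12258$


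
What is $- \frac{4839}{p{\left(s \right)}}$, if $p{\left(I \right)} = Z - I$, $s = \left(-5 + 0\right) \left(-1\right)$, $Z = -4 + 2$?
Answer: $\frac{4839}{7} \approx 691.29$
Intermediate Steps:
$Z = -2$
$s = 5$ ($s = \left(-5\right) \left(-1\right) = 5$)
$p{\left(I \right)} = -2 - I$
$- \frac{4839}{p{\left(s \right)}} = - \frac{4839}{-2 - 5} = - \frac{4839}{-7} = \left(-4839\right) \left(- \frac{1}{7}\right) = \frac{4839}{7}$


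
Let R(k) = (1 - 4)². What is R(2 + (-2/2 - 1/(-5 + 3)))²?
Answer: 81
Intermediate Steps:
R(k) = 9 (R(k) = (-3)² = 9)
R(2 + (-2/2 - 1/(-5 + 3)))² = 9² = 81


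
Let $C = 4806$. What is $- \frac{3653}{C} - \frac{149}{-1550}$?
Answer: $- \frac{1236514}{1862325} \approx -0.66396$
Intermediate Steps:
$- \frac{3653}{C} - \frac{149}{-1550} = - \frac{3653}{4806} - \frac{149}{-1550} = \left(-3653\right) \frac{1}{4806} - - \frac{149}{1550} = - \frac{3653}{4806} + \frac{149}{1550} = - \frac{1236514}{1862325}$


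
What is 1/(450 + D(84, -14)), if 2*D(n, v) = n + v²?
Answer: 1/590 ≈ 0.0016949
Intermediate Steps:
D(n, v) = n/2 + v²/2 (D(n, v) = (n + v²)/2 = n/2 + v²/2)
1/(450 + D(84, -14)) = 1/(450 + ((½)*84 + (½)*(-14)²)) = 1/(450 + (42 + (½)*196)) = 1/(450 + (42 + 98)) = 1/(450 + 140) = 1/590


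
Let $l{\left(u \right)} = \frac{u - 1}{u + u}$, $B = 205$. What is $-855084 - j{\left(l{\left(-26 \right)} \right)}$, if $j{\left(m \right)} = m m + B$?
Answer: $- \frac{2312702185}{2704} \approx -8.5529 \cdot 10^{5}$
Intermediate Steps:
$l{\left(u \right)} = \frac{-1 + u}{2 u}$
$j{\left(m \right)} = 205 + m^{2}$ ($j{\left(m \right)} = m m + 205 = m^{2} + 205 = 205 + m^{2}$)
$-855084 - j{\left(l{\left(-26 \right)} \right)} = -855084 - \left(205 + \left(\frac{-1 - 26}{2 \left(-26\right)}\right)^{2}\right) = -855084 - \left(205 + \left(\frac{1}{2} \left(- \frac{1}{26}\right) \left(-27\right)\right)^{2}\right) = -855084 - \left(205 + \left(\frac{27}{52}\right)^{2}\right) = -855084 - \left(205 + \frac{729}{2704}\right) = -855084 - \frac{555049}{2704} = - \frac{2312702185}{2704}$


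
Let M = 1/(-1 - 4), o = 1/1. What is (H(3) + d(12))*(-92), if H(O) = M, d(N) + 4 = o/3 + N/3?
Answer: -184/15 ≈ -12.267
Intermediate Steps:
o = 1
M = -1/5 (M = 1/(-5) = -1/5 ≈ -0.20000)
d(N) = -11/3 + N/3 (d(N) = -4 + (1/3 + N/3) = -11/3 + N/3)
H(O) = -1/5
(H(3) + d(12))*(-92) = (-1/5 + (-11/3 + (1/3)*12))*(-92) = (-1/5 + (-11/3 + 4))*(-92) = (-1/5 + 1/3)*(-92) = (2/15)*(-92) = -184/15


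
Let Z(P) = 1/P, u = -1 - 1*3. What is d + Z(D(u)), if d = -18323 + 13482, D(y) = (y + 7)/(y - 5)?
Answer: -4844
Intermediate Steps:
u = -4 (u = -1 - 3 = -4)
D(y) = (7 + y)/(-5 + y)
d = -4841
d + Z(D(u)) = -4841 + 1/((7 - 4)/(-5 - 4)) = -4841 + 1/(3/(-9)) = -4841 + 1/(-⅑*3) = -4841 + 1/(-⅓) = -4841 - 3 = -4844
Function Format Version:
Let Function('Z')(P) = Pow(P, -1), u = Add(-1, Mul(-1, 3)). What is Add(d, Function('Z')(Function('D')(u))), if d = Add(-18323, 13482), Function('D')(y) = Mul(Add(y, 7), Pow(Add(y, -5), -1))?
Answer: -4844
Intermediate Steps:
u = -4 (u = Add(-1, -3) = -4)
Function('D')(y) = Mul(Pow(Add(-5, y), -1), Add(7, y)) (Function('D')(y) = Mul(Add(7, y), Pow(Add(-5, y), -1)) = Mul(Pow(Add(-5, y), -1), Add(7, y)))
d = -4841
Add(d, Function('Z')(Function('D')(u))) = Add(-4841, Pow(Mul(Pow(Add(-5, -4), -1), Add(7, -4)), -1)) = Add(-4841, Pow(Mul(Pow(-9, -1), 3), -1)) = Add(-4841, Pow(Mul(Rational(-1, 9), 3), -1)) = Add(-4841, Pow(Rational(-1, 3), -1)) = Add(-4841, -3) = -4844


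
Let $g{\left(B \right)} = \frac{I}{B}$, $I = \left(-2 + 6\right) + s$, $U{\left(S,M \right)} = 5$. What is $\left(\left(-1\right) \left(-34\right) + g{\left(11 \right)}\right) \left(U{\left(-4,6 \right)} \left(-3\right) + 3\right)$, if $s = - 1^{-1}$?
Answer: $- \frac{4524}{11} \approx -411.27$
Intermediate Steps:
$s = -1$ ($s = \left(-1\right) 1 = -1$)
$I = 3$ ($I = \left(-2 + 6\right) - 1 = 4 - 1 = 3$)
$g{\left(B \right)} = \frac{3}{B}$
$\left(\left(-1\right) \left(-34\right) + g{\left(11 \right)}\right) \left(U{\left(-4,6 \right)} \left(-3\right) + 3\right) = \left(\left(-1\right) \left(-34\right) + \frac{3}{11}\right) \left(5 \left(-3\right) + 3\right) = \left(34 + 3 \cdot \frac{1}{11}\right) \left(-15 + 3\right) = \left(34 + \frac{3}{11}\right) \left(-12\right) = \frac{377}{11} \left(-12\right) = - \frac{4524}{11}$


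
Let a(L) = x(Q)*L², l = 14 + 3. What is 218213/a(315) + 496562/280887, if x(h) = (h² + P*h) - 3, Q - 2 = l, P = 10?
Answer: 9020666971177/5091104963700 ≈ 1.7718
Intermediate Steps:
l = 17
Q = 19 (Q = 2 + 17 = 19)
x(h) = -3 + h² + 10*h (x(h) = (h² + 10*h) - 3 = -3 + h² + 10*h)
a(L) = 548*L² (a(L) = (-3 + 19² + 10*19)*L² = (-3 + 361 + 190)*L² = 548*L²)
218213/a(315) + 496562/280887 = 218213/((548*315²)) + 496562/280887 = 218213/((548*99225)) + 496562*(1/280887) = 218213/54375300 + 496562/280887 = 9020666971177/5091104963700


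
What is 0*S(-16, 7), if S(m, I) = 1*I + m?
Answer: 0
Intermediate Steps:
S(m, I) = I + m
0*S(-16, 7) = 0*(7 - 16) = 0*(-9) = 0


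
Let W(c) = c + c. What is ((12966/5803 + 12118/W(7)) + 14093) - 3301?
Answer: 9665979/829 ≈ 11660.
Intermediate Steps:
W(c) = 2*c
((12966/5803 + 12118/W(7)) + 14093) - 3301 = ((12966/5803 + 12118/((2*7))) + 14093) - 3301 = ((12966*(1/5803) + 12118/14) + 14093) - 3301 = ((12966/5803 + 12118*(1/14)) + 14093) - 3301 = ((12966/5803 + 6059/7) + 14093) - 3301 = (719411/829 + 14093) - 3301 = 12402508/829 - 3301 = 9665979/829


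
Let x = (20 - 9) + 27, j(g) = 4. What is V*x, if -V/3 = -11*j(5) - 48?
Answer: 10488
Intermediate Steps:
V = 276 (V = -3*(-11*4 - 48) = -3*(-44 - 48) = -3*(-92) = 276)
x = 38 (x = 11 + 27 = 38)
V*x = 276*38 = 10488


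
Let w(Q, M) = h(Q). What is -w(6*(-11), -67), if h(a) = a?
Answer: 66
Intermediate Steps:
w(Q, M) = Q
-w(6*(-11), -67) = -6*(-11) = -1*(-66) = 66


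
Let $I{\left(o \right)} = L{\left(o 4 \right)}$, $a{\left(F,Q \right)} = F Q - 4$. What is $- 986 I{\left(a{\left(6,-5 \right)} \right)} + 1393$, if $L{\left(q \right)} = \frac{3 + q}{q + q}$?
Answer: $\frac{7287}{8} \approx 910.88$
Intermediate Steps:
$a{\left(F,Q \right)} = -4 + F Q$
$L{\left(q \right)} = \frac{3 + q}{2 q}$
$I{\left(o \right)} = \frac{3 + 4 o}{8 o}$ ($I{\left(o \right)} = \frac{3 + o 4}{2 o 4} = \frac{3 + 4 o}{2 \cdot 4 o} = \frac{\frac{1}{4 o} \left(3 + 4 o\right)}{2} = \frac{3 + 4 o}{8 o}$)
$- 986 I{\left(a{\left(6,-5 \right)} \right)} + 1393 = - 986 \frac{3 + 4 \left(-4 + 6 \left(-5\right)\right)}{8 \left(-4 + 6 \left(-5\right)\right)} + 1393 = - 986 \frac{3 + 4 \left(-4 - 30\right)}{8 \left(-4 - 30\right)} + 1393 = - 986 \frac{3 + 4 \left(-34\right)}{8 \left(-34\right)} + 1393 = - 986 \cdot \frac{1}{8} \left(- \frac{1}{34}\right) \left(3 - 136\right) + 1393 = - 986 \cdot \frac{1}{8} \left(- \frac{1}{34}\right) \left(-133\right) + 1393 = \left(-986\right) \frac{133}{272} + 1393 = - \frac{3857}{8} + 1393 = \frac{7287}{8}$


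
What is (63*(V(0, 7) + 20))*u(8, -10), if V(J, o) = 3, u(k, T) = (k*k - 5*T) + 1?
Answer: 166635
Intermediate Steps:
u(k, T) = 1 + k**2 - 5*T (u(k, T) = (k**2 - 5*T) + 1 = 1 + k**2 - 5*T)
(63*(V(0, 7) + 20))*u(8, -10) = (63*(3 + 20))*(1 + 8**2 - 5*(-10)) = (63*23)*(1 + 64 + 50) = 1449*115 = 166635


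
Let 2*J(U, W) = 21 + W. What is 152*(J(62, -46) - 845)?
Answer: -130340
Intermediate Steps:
J(U, W) = 21/2 + W/2 (J(U, W) = (21 + W)/2 = 21/2 + W/2)
152*(J(62, -46) - 845) = 152*((21/2 + (1/2)*(-46)) - 845) = 152*((21/2 - 23) - 845) = 152*(-25/2 - 845) = 152*(-1715/2) = -130340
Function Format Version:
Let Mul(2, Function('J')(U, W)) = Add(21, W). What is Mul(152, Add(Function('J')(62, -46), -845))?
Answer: -130340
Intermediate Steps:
Function('J')(U, W) = Add(Rational(21, 2), Mul(Rational(1, 2), W)) (Function('J')(U, W) = Mul(Rational(1, 2), Add(21, W)) = Add(Rational(21, 2), Mul(Rational(1, 2), W)))
Mul(152, Add(Function('J')(62, -46), -845)) = Mul(152, Add(Add(Rational(21, 2), Mul(Rational(1, 2), -46)), -845)) = Mul(152, Add(Add(Rational(21, 2), -23), -845)) = Mul(152, Add(Rational(-25, 2), -845)) = Mul(152, Rational(-1715, 2)) = -130340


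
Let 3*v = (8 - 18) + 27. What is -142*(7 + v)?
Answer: -5396/3 ≈ -1798.7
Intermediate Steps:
v = 17/3 (v = ((8 - 18) + 27)/3 = (-10 + 27)/3 = (1/3)*17 = 17/3 ≈ 5.6667)
-142*(7 + v) = -142*(7 + 17/3) = -142*38/3 = -5396/3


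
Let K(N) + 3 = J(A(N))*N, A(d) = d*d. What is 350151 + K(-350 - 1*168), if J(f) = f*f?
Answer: -37294843979420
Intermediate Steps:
A(d) = d²
J(f) = f²
K(N) = -3 + N⁵ (K(N) = -3 + (N²)²*N = -3 + N⁴*N = -3 + N⁵)
350151 + K(-350 - 1*168) = 350151 + (-3 + (-350 - 1*168)⁵) = 350151 + (-3 + (-350 - 168)⁵) = 350151 + (-3 + (-518)⁵) = 350151 + (-3 - 37294844329568) = 350151 - 37294844329571 = -37294843979420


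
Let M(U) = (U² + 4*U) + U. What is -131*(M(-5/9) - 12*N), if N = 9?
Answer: 1172188/81 ≈ 14471.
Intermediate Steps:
M(U) = U² + 5*U
-131*(M(-5/9) - 12*N) = -131*((-5/9)*(5 - 5/9) - 12*9) = -131*((-5*⅑)*(5 - 5*⅑) - 108) = -131*(-5*(5 - 5/9)/9 - 108) = -131*(-5/9*40/9 - 108) = -131*(-200/81 - 108) = -131*(-8948/81) = 1172188/81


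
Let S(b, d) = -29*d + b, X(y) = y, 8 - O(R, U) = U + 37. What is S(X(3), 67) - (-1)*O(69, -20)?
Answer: -1949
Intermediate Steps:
O(R, U) = -29 - U (O(R, U) = 8 - (U + 37) = 8 - (37 + U) = 8 + (-37 - U) = -29 - U)
S(b, d) = b - 29*d
S(X(3), 67) - (-1)*O(69, -20) = (3 - 29*67) - (-1)*(-29 - 1*(-20)) = (3 - 1943) - (-1)*(-29 + 20) = -1940 - (-1)*(-9) = -1940 - 1*9 = -1940 - 9 = -1949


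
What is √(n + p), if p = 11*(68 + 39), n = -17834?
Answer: I*√16657 ≈ 129.06*I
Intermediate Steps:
p = 1177 (p = 11*107 = 1177)
√(n + p) = √(-17834 + 1177) = √(-16657) = I*√16657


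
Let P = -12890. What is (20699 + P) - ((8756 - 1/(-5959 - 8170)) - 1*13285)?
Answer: 174323601/14129 ≈ 12338.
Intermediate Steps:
(20699 + P) - ((8756 - 1/(-5959 - 8170)) - 1*13285) = (20699 - 12890) - ((8756 - 1/(-5959 - 8170)) - 1*13285) = 7809 - ((8756 - 1/(-14129)) - 13285) = 7809 - ((8756 - 1*(-1/14129)) - 13285) = 7809 - ((8756 + 1/14129) - 13285) = 7809 - (123713525/14129 - 13285) = 7809 - 1*(-63990240/14129) = 7809 + 63990240/14129 = 174323601/14129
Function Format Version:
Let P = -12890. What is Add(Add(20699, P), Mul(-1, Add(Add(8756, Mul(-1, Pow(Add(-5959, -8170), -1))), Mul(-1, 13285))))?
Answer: Rational(174323601, 14129) ≈ 12338.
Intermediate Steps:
Add(Add(20699, P), Mul(-1, Add(Add(8756, Mul(-1, Pow(Add(-5959, -8170), -1))), Mul(-1, 13285)))) = Add(Add(20699, -12890), Mul(-1, Add(Add(8756, Mul(-1, Pow(Add(-5959, -8170), -1))), Mul(-1, 13285)))) = Add(7809, Mul(-1, Add(Add(8756, Mul(-1, Pow(-14129, -1))), -13285))) = Add(7809, Mul(-1, Add(Add(8756, Mul(-1, Rational(-1, 14129))), -13285))) = Add(7809, Mul(-1, Add(Add(8756, Rational(1, 14129)), -13285))) = Add(7809, Mul(-1, Add(Rational(123713525, 14129), -13285))) = Add(7809, Mul(-1, Rational(-63990240, 14129))) = Add(7809, Rational(63990240, 14129)) = Rational(174323601, 14129)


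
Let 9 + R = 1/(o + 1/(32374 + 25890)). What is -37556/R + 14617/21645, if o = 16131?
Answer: 18637382948845837/4465548802845 ≈ 4173.6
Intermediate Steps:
R = -8458651001/939856585 (R = -9 + 1/(16131 + 1/(32374 + 25890)) = -9 + 1/(16131 + 1/58264) = -9 + 1/(939856585/58264) = -9 + 58264/939856585 = -8458651001/939856585 ≈ -8.9999)
-37556/R + 14617/21645 = -37556/(-8458651001/939856585) + 14617/21645 = -37556*(-939856585/8458651001) + 14617*(1/21645) = 860908631860/206308561 + 14617/21645 = 18637382948845837/4465548802845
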